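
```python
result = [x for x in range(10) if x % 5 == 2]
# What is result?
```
Trace:
  x=0
  x=1
  x=2
  x=3
  x=4
  x=5
  x=6
  x=7
  x=8
  x=9
  result=[2, 7]

Final answer: [2, 7]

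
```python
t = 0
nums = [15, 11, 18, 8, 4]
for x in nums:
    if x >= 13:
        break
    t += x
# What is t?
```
Trace:
  t=0
  t=0, x=15

Final answer: 0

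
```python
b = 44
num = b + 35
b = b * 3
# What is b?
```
Trace:
  b=44
  b=44, num=79
  b=132, num=79

Final answer: 132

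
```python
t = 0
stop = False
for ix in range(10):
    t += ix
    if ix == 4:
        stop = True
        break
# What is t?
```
Trace:
  t=0
  t=0, stop=False
  t=0, stop=False, ix=0
  t=1, stop=False, ix=1
  t=3, stop=False, ix=2
  t=6, stop=False, ix=3
  t=10, stop=True, ix=4

Final answer: 10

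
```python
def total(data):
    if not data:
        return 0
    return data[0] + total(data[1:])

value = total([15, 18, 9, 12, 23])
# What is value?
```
Call trace:
total(data=[15, 18, 9, 12, 23])
  total(data=[18, 9, 12, 23])
    total(data=[9, 12, 23])
      total(data=[12, 23])
        total(data=[23])
          total(data=[])
          -> return 0
        -> return 23
      -> return 35
    -> return 44
  -> return 62
-> return 77

Final answer: 77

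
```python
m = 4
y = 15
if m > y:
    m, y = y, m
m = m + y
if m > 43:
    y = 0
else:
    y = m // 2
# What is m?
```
Trace:
  m=4
  m=4, y=15
  m=4, y=15
  m=19, y=15
  m=19, y=9

Final answer: 19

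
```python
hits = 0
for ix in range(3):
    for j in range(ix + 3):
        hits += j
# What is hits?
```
Trace:
  hits=0
  hits=0, ix=0, j=0
  hits=1, ix=0, j=1
  hits=3, ix=0, j=2
  hits=3, ix=1, j=0
  hits=4, ix=1, j=1
  hits=6, ix=1, j=2
  hits=9, ix=1, j=3
  hits=9, ix=2, j=0
  hits=10, ix=2, j=1
  hits=12, ix=2, j=2
  hits=15, ix=2, j=3
  hits=19, ix=2, j=4

Final answer: 19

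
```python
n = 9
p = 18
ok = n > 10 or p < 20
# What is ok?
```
Trace:
  n=9
  n=9, p=18
  n=9, p=18, ok=True

Final answer: True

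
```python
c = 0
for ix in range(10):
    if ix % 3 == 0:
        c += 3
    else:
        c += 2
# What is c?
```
Trace:
  c=0
  c=3, ix=0
  c=5, ix=1
  c=7, ix=2
  c=10, ix=3
  c=12, ix=4
  c=14, ix=5
  c=17, ix=6
  c=19, ix=7
  c=21, ix=8
  c=24, ix=9

Final answer: 24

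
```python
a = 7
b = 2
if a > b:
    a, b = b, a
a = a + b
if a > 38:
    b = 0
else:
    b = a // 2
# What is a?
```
Trace:
  a=7
  a=7, b=2
  a=2, b=7
  a=9, b=7
  a=9, b=4

Final answer: 9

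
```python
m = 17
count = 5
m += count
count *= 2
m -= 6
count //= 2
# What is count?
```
Trace:
  m=17
  m=17, count=5
  m=22, count=5
  m=22, count=10
  m=16, count=10
  m=16, count=5

Final answer: 5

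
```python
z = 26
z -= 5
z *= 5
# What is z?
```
Trace:
  z=26
  z=21
  z=105

Final answer: 105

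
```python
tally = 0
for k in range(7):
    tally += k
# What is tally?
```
Trace:
  tally=0
  tally=0, k=0
  tally=1, k=1
  tally=3, k=2
  tally=6, k=3
  tally=10, k=4
  tally=15, k=5
  tally=21, k=6

Final answer: 21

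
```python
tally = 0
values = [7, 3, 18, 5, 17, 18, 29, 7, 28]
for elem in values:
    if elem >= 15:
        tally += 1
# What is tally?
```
Trace:
  tally=0
  tally=0, elem=7
  tally=0, elem=3
  tally=1, elem=18
  tally=1, elem=5
  tally=2, elem=17
  tally=3, elem=18
  tally=4, elem=29
  tally=4, elem=7
  tally=5, elem=28

Final answer: 5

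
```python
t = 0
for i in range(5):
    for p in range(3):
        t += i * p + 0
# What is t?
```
Trace:
  t=0
  t=0, i=0, p=0
  t=0, i=0, p=1
  t=0, i=0, p=2
  t=0, i=1, p=0
  t=1, i=1, p=1
  t=3, i=1, p=2
  t=3, i=2, p=0
  t=5, i=2, p=1
  t=9, i=2, p=2
  t=9, i=3, p=0
  t=12, i=3, p=1
  t=18, i=3, p=2
  t=18, i=4, p=0
  t=22, i=4, p=1
  t=30, i=4, p=2

Final answer: 30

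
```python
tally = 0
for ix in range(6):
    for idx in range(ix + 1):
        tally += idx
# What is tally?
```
Trace:
  tally=0
  tally=0, ix=0, idx=0
  tally=0, ix=1, idx=0
  tally=1, ix=1, idx=1
  tally=1, ix=2, idx=0
  tally=2, ix=2, idx=1
  tally=4, ix=2, idx=2
  tally=4, ix=3, idx=0
  tally=5, ix=3, idx=1
  tally=7, ix=3, idx=2
  tally=10, ix=3, idx=3
  tally=10, ix=4, idx=0
  tally=11, ix=4, idx=1
  tally=13, ix=4, idx=2
  tally=16, ix=4, idx=3
  tally=20, ix=4, idx=4
  tally=20, ix=5, idx=0
  tally=21, ix=5, idx=1
  tally=23, ix=5, idx=2
  tally=26, ix=5, idx=3
  tally=30, ix=5, idx=4
  tally=35, ix=5, idx=5

Final answer: 35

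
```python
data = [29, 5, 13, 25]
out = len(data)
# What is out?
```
Trace:
  data=[29, 5, 13, 25]
  data=[29, 5, 13, 25], out=4

Final answer: 4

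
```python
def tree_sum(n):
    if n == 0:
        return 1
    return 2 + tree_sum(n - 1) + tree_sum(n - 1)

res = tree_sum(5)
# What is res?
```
Call trace (a repeated sub-call is expanded the first time; later identical calls just restate its return value):
tree_sum(n=5)
  tree_sum(n=4)
    tree_sum(n=3)
      tree_sum(n=2)
        tree_sum(n=1)
          tree_sum(n=0)
          -> return 1
          tree_sum(n=0)
          -> return 1
        -> return 4
        tree_sum(n=1) -> return 4  (same call as traced above)
      -> return 10
      tree_sum(n=2) -> return 10  (same call as traced above)
    -> return 22
    tree_sum(n=3) -> return 22  (same call as traced above)
  -> return 46
  tree_sum(n=4) -> return 46  (same call as traced above)
-> return 94

Final answer: 94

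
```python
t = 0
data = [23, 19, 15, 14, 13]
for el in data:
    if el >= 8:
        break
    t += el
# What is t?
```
Trace:
  t=0
  t=0, el=23

Final answer: 0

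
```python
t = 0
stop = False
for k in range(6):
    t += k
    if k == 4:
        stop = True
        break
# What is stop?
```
Trace:
  t=0
  t=0, stop=False
  t=0, stop=False, k=0
  t=1, stop=False, k=1
  t=3, stop=False, k=2
  t=6, stop=False, k=3
  t=10, stop=True, k=4

Final answer: True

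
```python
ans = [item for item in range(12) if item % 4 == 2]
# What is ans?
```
Trace:
  item=0
  item=1
  item=2
  item=3
  item=4
  item=5
  item=6
  item=7
  item=8
  item=9
  item=10
  item=11
  ans=[2, 6, 10]

Final answer: [2, 6, 10]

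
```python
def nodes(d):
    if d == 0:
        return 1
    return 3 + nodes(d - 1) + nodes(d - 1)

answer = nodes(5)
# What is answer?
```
Call trace (a repeated sub-call is expanded the first time; later identical calls just restate its return value):
nodes(d=5)
  nodes(d=4)
    nodes(d=3)
      nodes(d=2)
        nodes(d=1)
          nodes(d=0)
          -> return 1
          nodes(d=0)
          -> return 1
        -> return 5
        nodes(d=1) -> return 5  (same call as traced above)
      -> return 13
      nodes(d=2) -> return 13  (same call as traced above)
    -> return 29
    nodes(d=3) -> return 29  (same call as traced above)
  -> return 61
  nodes(d=4) -> return 61  (same call as traced above)
-> return 125

Final answer: 125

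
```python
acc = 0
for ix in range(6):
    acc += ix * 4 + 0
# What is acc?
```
Trace:
  acc=0
  acc=0, ix=0
  acc=4, ix=1
  acc=12, ix=2
  acc=24, ix=3
  acc=40, ix=4
  acc=60, ix=5

Final answer: 60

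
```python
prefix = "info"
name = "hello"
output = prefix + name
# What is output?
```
Trace:
  prefix='info'
  prefix='info', name='hello'
  prefix='info', name='hello', output='infohello'

Final answer: 'infohello'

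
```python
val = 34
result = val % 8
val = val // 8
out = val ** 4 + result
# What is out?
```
Trace:
  val=34
  val=34, result=2
  val=4, result=2
  val=4, result=2, out=258

Final answer: 258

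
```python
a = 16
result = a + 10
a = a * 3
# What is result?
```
Trace:
  a=16
  a=16, result=26
  a=48, result=26

Final answer: 26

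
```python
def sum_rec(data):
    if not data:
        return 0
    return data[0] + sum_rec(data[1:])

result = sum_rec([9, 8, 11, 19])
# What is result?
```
Call trace:
sum_rec(data=[9, 8, 11, 19])
  sum_rec(data=[8, 11, 19])
    sum_rec(data=[11, 19])
      sum_rec(data=[19])
        sum_rec(data=[])
        -> return 0
      -> return 19
    -> return 30
  -> return 38
-> return 47

Final answer: 47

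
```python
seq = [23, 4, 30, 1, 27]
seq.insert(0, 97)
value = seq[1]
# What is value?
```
Trace:
  seq=[23, 4, 30, 1, 27]
  seq=[97, 23, 4, 30, 1, 27]
  seq=[97, 23, 4, 30, 1, 27], value=23

Final answer: 23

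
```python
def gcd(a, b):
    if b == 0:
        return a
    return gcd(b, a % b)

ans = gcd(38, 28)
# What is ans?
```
Call trace:
gcd(a=38, b=28)
  gcd(a=28, b=10)
    gcd(a=10, b=8)
      gcd(a=8, b=2)
        gcd(a=2, b=0)
        -> return 2
      -> return 2
    -> return 2
  -> return 2
-> return 2

Final answer: 2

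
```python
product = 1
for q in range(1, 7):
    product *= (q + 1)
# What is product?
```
Trace:
  product=1
  product=2, q=1
  product=6, q=2
  product=24, q=3
  product=120, q=4
  product=720, q=5
  product=5040, q=6

Final answer: 5040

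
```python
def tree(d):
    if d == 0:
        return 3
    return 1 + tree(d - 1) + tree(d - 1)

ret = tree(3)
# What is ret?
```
Call trace (a repeated sub-call is expanded the first time; later identical calls just restate its return value):
tree(d=3)
  tree(d=2)
    tree(d=1)
      tree(d=0)
      -> return 3
      tree(d=0)
      -> return 3
    -> return 7
    tree(d=1) -> return 7  (same call as traced above)
  -> return 15
  tree(d=2) -> return 15  (same call as traced above)
-> return 31

Final answer: 31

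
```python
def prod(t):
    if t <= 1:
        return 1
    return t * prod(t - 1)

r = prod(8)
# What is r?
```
Call trace:
prod(t=8)
  prod(t=7)
    prod(t=6)
      prod(t=5)
        prod(t=4)
          prod(t=3)
            prod(t=2)
              prod(t=1)
              -> return 1
            -> return 2
          -> return 6
        -> return 24
      -> return 120
    -> return 720
  -> return 5040
-> return 40320

Final answer: 40320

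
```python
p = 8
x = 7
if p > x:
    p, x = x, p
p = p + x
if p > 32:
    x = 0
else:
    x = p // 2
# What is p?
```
Trace:
  p=8
  p=8, x=7
  p=7, x=8
  p=15, x=8
  p=15, x=7

Final answer: 15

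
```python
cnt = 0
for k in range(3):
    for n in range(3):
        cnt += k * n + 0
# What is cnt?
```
Trace:
  cnt=0
  cnt=0, k=0, n=0
  cnt=0, k=0, n=1
  cnt=0, k=0, n=2
  cnt=0, k=1, n=0
  cnt=1, k=1, n=1
  cnt=3, k=1, n=2
  cnt=3, k=2, n=0
  cnt=5, k=2, n=1
  cnt=9, k=2, n=2

Final answer: 9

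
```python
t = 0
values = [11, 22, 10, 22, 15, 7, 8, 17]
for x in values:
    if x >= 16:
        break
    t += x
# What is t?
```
Trace:
  t=0
  t=11, x=11
  t=11, x=22

Final answer: 11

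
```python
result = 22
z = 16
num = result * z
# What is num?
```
Trace:
  result=22
  result=22, z=16
  result=22, z=16, num=352

Final answer: 352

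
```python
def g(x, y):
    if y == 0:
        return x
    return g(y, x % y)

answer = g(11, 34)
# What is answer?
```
Call trace:
g(x=11, y=34)
  g(x=34, y=11)
    g(x=11, y=1)
      g(x=1, y=0)
      -> return 1
    -> return 1
  -> return 1
-> return 1

Final answer: 1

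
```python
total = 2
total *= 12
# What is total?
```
Trace:
  total=2
  total=24

Final answer: 24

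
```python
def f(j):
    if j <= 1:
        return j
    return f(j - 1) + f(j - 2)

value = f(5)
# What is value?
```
Call trace (a repeated sub-call is expanded the first time; later identical calls just restate its return value):
f(j=5)
  f(j=4)
    f(j=3)
      f(j=2)
        f(j=1)
        -> return 1
        f(j=0)
        -> return 0
      -> return 1
      f(j=1)
      -> return 1
    -> return 2
    f(j=2) -> return 1  (same call as traced above)
  -> return 3
  f(j=3) -> return 2  (same call as traced above)
-> return 5

Final answer: 5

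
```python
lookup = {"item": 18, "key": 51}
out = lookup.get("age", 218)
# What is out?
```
Trace:
  lookup={'item': 18, 'key': 51}
  lookup={'item': 18, 'key': 51}, out=218

Final answer: 218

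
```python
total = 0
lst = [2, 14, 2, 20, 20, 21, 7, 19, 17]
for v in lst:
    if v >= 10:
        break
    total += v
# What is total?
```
Trace:
  total=0
  total=2, v=2
  total=2, v=14

Final answer: 2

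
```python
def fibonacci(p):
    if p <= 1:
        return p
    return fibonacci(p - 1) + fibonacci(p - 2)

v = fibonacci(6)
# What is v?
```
Call trace (a repeated sub-call is expanded the first time; later identical calls just restate its return value):
fibonacci(p=6)
  fibonacci(p=5)
    fibonacci(p=4)
      fibonacci(p=3)
        fibonacci(p=2)
          fibonacci(p=1)
          -> return 1
          fibonacci(p=0)
          -> return 0
        -> return 1
        fibonacci(p=1)
        -> return 1
      -> return 2
      fibonacci(p=2) -> return 1  (same call as traced above)
    -> return 3
    fibonacci(p=3) -> return 2  (same call as traced above)
  -> return 5
  fibonacci(p=4) -> return 3  (same call as traced above)
-> return 8

Final answer: 8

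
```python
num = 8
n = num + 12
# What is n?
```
Trace:
  num=8
  num=8, n=20

Final answer: 20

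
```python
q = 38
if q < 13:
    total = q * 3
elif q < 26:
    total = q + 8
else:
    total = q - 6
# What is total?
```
Trace:
  q=38
  q=38, total=32

Final answer: 32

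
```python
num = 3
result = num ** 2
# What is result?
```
Trace:
  num=3
  num=3, result=9

Final answer: 9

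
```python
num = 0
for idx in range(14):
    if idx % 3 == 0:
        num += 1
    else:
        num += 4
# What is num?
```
Trace:
  num=0
  num=1, idx=0
  num=5, idx=1
  num=9, idx=2
  num=10, idx=3
  num=14, idx=4
  num=18, idx=5
  num=19, idx=6
  num=23, idx=7
  num=27, idx=8
  num=28, idx=9
  num=32, idx=10
  num=36, idx=11
  num=37, idx=12
  num=41, idx=13

Final answer: 41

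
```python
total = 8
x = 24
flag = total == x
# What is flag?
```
Trace:
  total=8
  total=8, x=24
  total=8, x=24, flag=False

Final answer: False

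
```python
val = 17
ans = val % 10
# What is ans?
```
Trace:
  val=17
  val=17, ans=7

Final answer: 7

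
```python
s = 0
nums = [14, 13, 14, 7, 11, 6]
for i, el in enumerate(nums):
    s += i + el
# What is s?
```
Trace:
  s=0
  s=14, i=0, el=14
  s=28, i=1, el=13
  s=44, i=2, el=14
  s=54, i=3, el=7
  s=69, i=4, el=11
  s=80, i=5, el=6

Final answer: 80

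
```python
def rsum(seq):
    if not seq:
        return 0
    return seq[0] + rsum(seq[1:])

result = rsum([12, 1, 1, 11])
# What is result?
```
Call trace:
rsum(seq=[12, 1, 1, 11])
  rsum(seq=[1, 1, 11])
    rsum(seq=[1, 11])
      rsum(seq=[11])
        rsum(seq=[])
        -> return 0
      -> return 11
    -> return 12
  -> return 13
-> return 25

Final answer: 25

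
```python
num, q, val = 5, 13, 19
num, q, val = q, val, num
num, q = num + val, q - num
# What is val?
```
Trace:
  num=5, q=13, val=19
  num=13, q=19, val=5
  num=18, q=6, val=5

Final answer: 5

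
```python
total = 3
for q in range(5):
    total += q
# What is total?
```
Trace:
  total=3
  total=3, q=0
  total=4, q=1
  total=6, q=2
  total=9, q=3
  total=13, q=4

Final answer: 13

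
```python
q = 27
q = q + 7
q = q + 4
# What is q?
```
Trace:
  q=27
  q=34
  q=38

Final answer: 38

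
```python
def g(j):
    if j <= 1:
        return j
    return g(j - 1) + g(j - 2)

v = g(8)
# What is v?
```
Call trace (a repeated sub-call is expanded the first time; later identical calls just restate its return value):
g(j=8)
  g(j=7)
    g(j=6)
      g(j=5)
        g(j=4)
          g(j=3)
            g(j=2)
              g(j=1)
              -> return 1
              g(j=0)
              -> return 0
            -> return 1
            g(j=1)
            -> return 1
          -> return 2
          g(j=2) -> return 1  (same call as traced above)
        -> return 3
        g(j=3) -> return 2  (same call as traced above)
      -> return 5
      g(j=4) -> return 3  (same call as traced above)
    -> return 8
    g(j=5) -> return 5  (same call as traced above)
  -> return 13
  g(j=6) -> return 8  (same call as traced above)
-> return 21

Final answer: 21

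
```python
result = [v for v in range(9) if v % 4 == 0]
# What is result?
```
Trace:
  v=0
  v=1
  v=2
  v=3
  v=4
  v=5
  v=6
  v=7
  v=8
  result=[0, 4, 8]

Final answer: [0, 4, 8]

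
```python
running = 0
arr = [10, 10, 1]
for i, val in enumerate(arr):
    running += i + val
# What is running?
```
Trace:
  running=0
  running=10, i=0, val=10
  running=21, i=1, val=10
  running=24, i=2, val=1

Final answer: 24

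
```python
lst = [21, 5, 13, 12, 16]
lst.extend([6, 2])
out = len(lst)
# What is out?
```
Trace:
  lst=[21, 5, 13, 12, 16]
  lst=[21, 5, 13, 12, 16, 6, 2]
  lst=[21, 5, 13, 12, 16, 6, 2], out=7

Final answer: 7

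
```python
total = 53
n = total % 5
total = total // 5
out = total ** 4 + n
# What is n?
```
Trace:
  total=53
  total=53, n=3
  total=10, n=3
  total=10, n=3, out=10003

Final answer: 3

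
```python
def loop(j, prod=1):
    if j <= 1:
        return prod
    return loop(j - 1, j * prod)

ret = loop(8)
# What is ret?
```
Call trace:
loop(j=8, prod=1)
  loop(j=7, prod=8)
    loop(j=6, prod=56)
      loop(j=5, prod=336)
        loop(j=4, prod=1680)
          loop(j=3, prod=6720)
            loop(j=2, prod=20160)
              loop(j=1, prod=40320)
              -> return 40320
            -> return 40320
          -> return 40320
        -> return 40320
      -> return 40320
    -> return 40320
  -> return 40320
-> return 40320

Final answer: 40320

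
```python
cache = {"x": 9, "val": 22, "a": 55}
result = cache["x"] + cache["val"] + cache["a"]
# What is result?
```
Trace:
  cache={'x': 9, 'val': 22, 'a': 55}
  cache={'x': 9, 'val': 22, 'a': 55}, result=86

Final answer: 86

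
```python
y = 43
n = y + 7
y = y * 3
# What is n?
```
Trace:
  y=43
  y=43, n=50
  y=129, n=50

Final answer: 50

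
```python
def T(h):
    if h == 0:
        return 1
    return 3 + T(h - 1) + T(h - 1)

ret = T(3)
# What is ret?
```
Call trace (a repeated sub-call is expanded the first time; later identical calls just restate its return value):
T(h=3)
  T(h=2)
    T(h=1)
      T(h=0)
      -> return 1
      T(h=0)
      -> return 1
    -> return 5
    T(h=1) -> return 5  (same call as traced above)
  -> return 13
  T(h=2) -> return 13  (same call as traced above)
-> return 29

Final answer: 29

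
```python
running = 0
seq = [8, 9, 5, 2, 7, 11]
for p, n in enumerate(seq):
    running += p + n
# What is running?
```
Trace:
  running=0
  running=8, p=0, n=8
  running=18, p=1, n=9
  running=25, p=2, n=5
  running=30, p=3, n=2
  running=41, p=4, n=7
  running=57, p=5, n=11

Final answer: 57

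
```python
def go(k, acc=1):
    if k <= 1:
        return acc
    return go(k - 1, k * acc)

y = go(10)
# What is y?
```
Call trace:
go(k=10, acc=1)
  go(k=9, acc=10)
    go(k=8, acc=90)
      go(k=7, acc=720)
        go(k=6, acc=5040)
          go(k=5, acc=30240)
            go(k=4, acc=151200)
              go(k=3, acc=604800)
                go(k=2, acc=1814400)
                  go(k=1, acc=3628800)
                  -> return 3628800
                -> return 3628800
              -> return 3628800
            -> return 3628800
          -> return 3628800
        -> return 3628800
      -> return 3628800
    -> return 3628800
  -> return 3628800
-> return 3628800

Final answer: 3628800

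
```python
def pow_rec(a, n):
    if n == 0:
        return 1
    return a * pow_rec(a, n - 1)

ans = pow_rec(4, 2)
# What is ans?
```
Call trace:
pow_rec(a=4, n=2)
  pow_rec(a=4, n=1)
    pow_rec(a=4, n=0)
    -> return 1
  -> return 4
-> return 16

Final answer: 16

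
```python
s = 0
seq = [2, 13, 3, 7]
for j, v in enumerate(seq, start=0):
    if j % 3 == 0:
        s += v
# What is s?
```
Trace:
  s=0
  s=2, j=0, v=2
  s=2, j=1, v=13
  s=2, j=2, v=3
  s=9, j=3, v=7

Final answer: 9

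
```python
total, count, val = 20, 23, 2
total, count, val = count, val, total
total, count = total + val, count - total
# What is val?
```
Trace:
  total=20, count=23, val=2
  total=23, count=2, val=20
  total=43, count=-21, val=20

Final answer: 20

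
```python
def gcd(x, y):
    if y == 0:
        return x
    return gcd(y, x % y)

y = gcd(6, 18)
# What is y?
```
Call trace:
gcd(x=6, y=18)
  gcd(x=18, y=6)
    gcd(x=6, y=0)
    -> return 6
  -> return 6
-> return 6

Final answer: 6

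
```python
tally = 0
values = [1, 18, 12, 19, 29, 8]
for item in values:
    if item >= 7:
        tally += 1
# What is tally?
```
Trace:
  tally=0
  tally=0, item=1
  tally=1, item=18
  tally=2, item=12
  tally=3, item=19
  tally=4, item=29
  tally=5, item=8

Final answer: 5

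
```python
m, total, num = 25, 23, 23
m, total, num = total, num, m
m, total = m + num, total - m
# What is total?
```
Trace:
  m=25, total=23, num=23
  m=23, total=23, num=25
  m=48, total=0, num=25

Final answer: 0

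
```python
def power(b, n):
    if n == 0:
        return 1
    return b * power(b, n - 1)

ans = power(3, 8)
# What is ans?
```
Call trace:
power(b=3, n=8)
  power(b=3, n=7)
    power(b=3, n=6)
      power(b=3, n=5)
        power(b=3, n=4)
          power(b=3, n=3)
            power(b=3, n=2)
              power(b=3, n=1)
                power(b=3, n=0)
                -> return 1
              -> return 3
            -> return 9
          -> return 27
        -> return 81
      -> return 243
    -> return 729
  -> return 2187
-> return 6561

Final answer: 6561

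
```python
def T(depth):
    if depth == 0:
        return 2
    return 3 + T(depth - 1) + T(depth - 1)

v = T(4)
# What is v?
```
Call trace (a repeated sub-call is expanded the first time; later identical calls just restate its return value):
T(depth=4)
  T(depth=3)
    T(depth=2)
      T(depth=1)
        T(depth=0)
        -> return 2
        T(depth=0)
        -> return 2
      -> return 7
      T(depth=1) -> return 7  (same call as traced above)
    -> return 17
    T(depth=2) -> return 17  (same call as traced above)
  -> return 37
  T(depth=3) -> return 37  (same call as traced above)
-> return 77

Final answer: 77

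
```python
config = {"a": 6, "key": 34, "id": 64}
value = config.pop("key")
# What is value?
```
Trace:
  config={'a': 6, 'key': 34, 'id': 64}
  config={'a': 6, 'id': 64}, value=34

Final answer: 34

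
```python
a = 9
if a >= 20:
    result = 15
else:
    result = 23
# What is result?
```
Trace:
  a=9
  a=9, result=23

Final answer: 23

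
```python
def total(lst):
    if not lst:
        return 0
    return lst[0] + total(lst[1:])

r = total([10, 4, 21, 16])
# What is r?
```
Call trace:
total(lst=[10, 4, 21, 16])
  total(lst=[4, 21, 16])
    total(lst=[21, 16])
      total(lst=[16])
        total(lst=[])
        -> return 0
      -> return 16
    -> return 37
  -> return 41
-> return 51

Final answer: 51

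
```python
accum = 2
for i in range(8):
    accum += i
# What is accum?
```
Trace:
  accum=2
  accum=2, i=0
  accum=3, i=1
  accum=5, i=2
  accum=8, i=3
  accum=12, i=4
  accum=17, i=5
  accum=23, i=6
  accum=30, i=7

Final answer: 30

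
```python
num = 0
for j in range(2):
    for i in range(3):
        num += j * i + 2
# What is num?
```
Trace:
  num=0
  num=2, j=0, i=0
  num=4, j=0, i=1
  num=6, j=0, i=2
  num=8, j=1, i=0
  num=11, j=1, i=1
  num=15, j=1, i=2

Final answer: 15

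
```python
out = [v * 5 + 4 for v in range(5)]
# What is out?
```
Trace:
  v=0
  v=1
  v=2
  v=3
  v=4
  out=[4, 9, 14, 19, 24]

Final answer: [4, 9, 14, 19, 24]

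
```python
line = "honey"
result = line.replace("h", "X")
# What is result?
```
Trace:
  line='honey'
  line='honey', result='Xoney'

Final answer: 'Xoney'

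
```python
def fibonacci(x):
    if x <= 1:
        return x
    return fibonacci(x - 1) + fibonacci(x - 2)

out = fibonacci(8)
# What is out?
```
Call trace (a repeated sub-call is expanded the first time; later identical calls just restate its return value):
fibonacci(x=8)
  fibonacci(x=7)
    fibonacci(x=6)
      fibonacci(x=5)
        fibonacci(x=4)
          fibonacci(x=3)
            fibonacci(x=2)
              fibonacci(x=1)
              -> return 1
              fibonacci(x=0)
              -> return 0
            -> return 1
            fibonacci(x=1)
            -> return 1
          -> return 2
          fibonacci(x=2) -> return 1  (same call as traced above)
        -> return 3
        fibonacci(x=3) -> return 2  (same call as traced above)
      -> return 5
      fibonacci(x=4) -> return 3  (same call as traced above)
    -> return 8
    fibonacci(x=5) -> return 5  (same call as traced above)
  -> return 13
  fibonacci(x=6) -> return 8  (same call as traced above)
-> return 21

Final answer: 21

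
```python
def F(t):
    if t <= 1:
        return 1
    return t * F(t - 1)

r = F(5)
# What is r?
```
Call trace:
F(t=5)
  F(t=4)
    F(t=3)
      F(t=2)
        F(t=1)
        -> return 1
      -> return 2
    -> return 6
  -> return 24
-> return 120

Final answer: 120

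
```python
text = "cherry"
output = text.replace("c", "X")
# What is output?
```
Trace:
  text='cherry'
  text='cherry', output='Xherry'

Final answer: 'Xherry'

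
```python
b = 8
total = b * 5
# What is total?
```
Trace:
  b=8
  b=8, total=40

Final answer: 40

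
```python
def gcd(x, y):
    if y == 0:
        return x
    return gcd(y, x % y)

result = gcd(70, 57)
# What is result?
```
Call trace:
gcd(x=70, y=57)
  gcd(x=57, y=13)
    gcd(x=13, y=5)
      gcd(x=5, y=3)
        gcd(x=3, y=2)
          gcd(x=2, y=1)
            gcd(x=1, y=0)
            -> return 1
          -> return 1
        -> return 1
      -> return 1
    -> return 1
  -> return 1
-> return 1

Final answer: 1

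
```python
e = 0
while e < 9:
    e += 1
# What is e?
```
Trace:
  e=0
  e=1
  e=2
  e=3
  e=4
  e=5
  e=6
  e=7
  e=8
  e=9

Final answer: 9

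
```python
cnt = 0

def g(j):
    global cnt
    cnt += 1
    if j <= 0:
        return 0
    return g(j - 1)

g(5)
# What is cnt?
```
Call trace:
g(j=5)
  g(j=4)
    g(j=3)
      g(j=2)
        g(j=1)
          g(j=0)
          -> return 0
        -> return 0
      -> return 0
    -> return 0
  -> return 0
-> return 0

cnt is incremented once per call. g is entered once for each j = 5, 4, 3, 2, 1, 0 (the j <= 0 call returns without recursing), i.e. 5 + 1 calls.
cnt = 6

Final answer: 6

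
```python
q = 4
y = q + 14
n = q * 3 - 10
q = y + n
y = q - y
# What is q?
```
Trace:
  q=4
  q=4, y=18
  q=4, y=18, n=2
  q=20, y=18, n=2
  q=20, y=2, n=2

Final answer: 20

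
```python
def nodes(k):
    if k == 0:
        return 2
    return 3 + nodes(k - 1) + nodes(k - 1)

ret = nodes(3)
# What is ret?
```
Call trace (a repeated sub-call is expanded the first time; later identical calls just restate its return value):
nodes(k=3)
  nodes(k=2)
    nodes(k=1)
      nodes(k=0)
      -> return 2
      nodes(k=0)
      -> return 2
    -> return 7
    nodes(k=1) -> return 7  (same call as traced above)
  -> return 17
  nodes(k=2) -> return 17  (same call as traced above)
-> return 37

Final answer: 37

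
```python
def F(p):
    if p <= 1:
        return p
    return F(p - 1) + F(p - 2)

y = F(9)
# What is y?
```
Call trace (a repeated sub-call is expanded the first time; later identical calls just restate its return value):
F(p=9)
  F(p=8)
    F(p=7)
      F(p=6)
        F(p=5)
          F(p=4)
            F(p=3)
              F(p=2)
                F(p=1)
                -> return 1
                F(p=0)
                -> return 0
              -> return 1
              F(p=1)
              -> return 1
            -> return 2
            F(p=2) -> return 1  (same call as traced above)
          -> return 3
          F(p=3) -> return 2  (same call as traced above)
        -> return 5
        F(p=4) -> return 3  (same call as traced above)
      -> return 8
      F(p=5) -> return 5  (same call as traced above)
    -> return 13
    F(p=6) -> return 8  (same call as traced above)
  -> return 21
  F(p=7) -> return 13  (same call as traced above)
-> return 34

Final answer: 34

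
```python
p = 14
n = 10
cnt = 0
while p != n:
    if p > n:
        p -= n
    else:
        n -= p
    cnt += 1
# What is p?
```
Trace:
  p=14
  p=14, n=10
  p=14, n=10, cnt=0
  p=4, n=10, cnt=1
  p=4, n=6, cnt=2
  p=4, n=2, cnt=3
  p=2, n=2, cnt=4

Final answer: 2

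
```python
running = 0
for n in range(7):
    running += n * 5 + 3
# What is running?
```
Trace:
  running=0
  running=3, n=0
  running=11, n=1
  running=24, n=2
  running=42, n=3
  running=65, n=4
  running=93, n=5
  running=126, n=6

Final answer: 126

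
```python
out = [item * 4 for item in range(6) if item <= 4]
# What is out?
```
Trace:
  item=0
  item=1
  item=2
  item=3
  item=4
  item=5
  out=[0, 4, 8, 12, 16]

Final answer: [0, 4, 8, 12, 16]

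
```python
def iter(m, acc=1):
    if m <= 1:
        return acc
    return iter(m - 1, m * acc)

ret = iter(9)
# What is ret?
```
Call trace:
iter(m=9, acc=1)
  iter(m=8, acc=9)
    iter(m=7, acc=72)
      iter(m=6, acc=504)
        iter(m=5, acc=3024)
          iter(m=4, acc=15120)
            iter(m=3, acc=60480)
              iter(m=2, acc=181440)
                iter(m=1, acc=362880)
                -> return 362880
              -> return 362880
            -> return 362880
          -> return 362880
        -> return 362880
      -> return 362880
    -> return 362880
  -> return 362880
-> return 362880

Final answer: 362880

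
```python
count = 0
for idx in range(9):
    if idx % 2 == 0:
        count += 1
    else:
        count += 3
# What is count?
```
Trace:
  count=0
  count=1, idx=0
  count=4, idx=1
  count=5, idx=2
  count=8, idx=3
  count=9, idx=4
  count=12, idx=5
  count=13, idx=6
  count=16, idx=7
  count=17, idx=8

Final answer: 17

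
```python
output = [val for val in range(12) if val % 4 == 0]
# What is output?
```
Trace:
  val=0
  val=1
  val=2
  val=3
  val=4
  val=5
  val=6
  val=7
  val=8
  val=9
  val=10
  val=11
  output=[0, 4, 8]

Final answer: [0, 4, 8]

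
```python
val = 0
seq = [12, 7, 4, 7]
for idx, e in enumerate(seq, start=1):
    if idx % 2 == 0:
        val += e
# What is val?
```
Trace:
  val=0
  val=0, idx=1, e=12
  val=7, idx=2, e=7
  val=7, idx=3, e=4
  val=14, idx=4, e=7

Final answer: 14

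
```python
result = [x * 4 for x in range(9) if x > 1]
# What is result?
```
Trace:
  x=0
  x=1
  x=2
  x=3
  x=4
  x=5
  x=6
  x=7
  x=8
  result=[8, 12, 16, 20, 24, 28, 32]

Final answer: [8, 12, 16, 20, 24, 28, 32]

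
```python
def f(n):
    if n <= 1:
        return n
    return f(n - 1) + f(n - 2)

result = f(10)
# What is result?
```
Call trace (a repeated sub-call is expanded the first time; later identical calls just restate its return value):
f(n=10)
  f(n=9)
    f(n=8)
      f(n=7)
        f(n=6)
          f(n=5)
            f(n=4)
              f(n=3)
                f(n=2)
                  f(n=1)
                  -> return 1
                  f(n=0)
                  -> return 0
                -> return 1
                f(n=1)
                -> return 1
              -> return 2
              f(n=2) -> return 1  (same call as traced above)
            -> return 3
            f(n=3) -> return 2  (same call as traced above)
          -> return 5
          f(n=4) -> return 3  (same call as traced above)
        -> return 8
        f(n=5) -> return 5  (same call as traced above)
      -> return 13
      f(n=6) -> return 8  (same call as traced above)
    -> return 21
    f(n=7) -> return 13  (same call as traced above)
  -> return 34
  f(n=8) -> return 21  (same call as traced above)
-> return 55

Final answer: 55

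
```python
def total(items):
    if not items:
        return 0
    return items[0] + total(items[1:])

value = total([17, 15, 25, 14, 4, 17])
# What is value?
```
Call trace:
total(items=[17, 15, 25, 14, 4, 17])
  total(items=[15, 25, 14, 4, 17])
    total(items=[25, 14, 4, 17])
      total(items=[14, 4, 17])
        total(items=[4, 17])
          total(items=[17])
            total(items=[])
            -> return 0
          -> return 17
        -> return 21
      -> return 35
    -> return 60
  -> return 75
-> return 92

Final answer: 92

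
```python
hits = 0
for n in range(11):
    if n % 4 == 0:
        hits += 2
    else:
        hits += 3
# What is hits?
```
Trace:
  hits=0
  hits=2, n=0
  hits=5, n=1
  hits=8, n=2
  hits=11, n=3
  hits=13, n=4
  hits=16, n=5
  hits=19, n=6
  hits=22, n=7
  hits=24, n=8
  hits=27, n=9
  hits=30, n=10

Final answer: 30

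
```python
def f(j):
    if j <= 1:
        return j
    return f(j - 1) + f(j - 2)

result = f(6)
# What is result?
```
Call trace (a repeated sub-call is expanded the first time; later identical calls just restate its return value):
f(j=6)
  f(j=5)
    f(j=4)
      f(j=3)
        f(j=2)
          f(j=1)
          -> return 1
          f(j=0)
          -> return 0
        -> return 1
        f(j=1)
        -> return 1
      -> return 2
      f(j=2) -> return 1  (same call as traced above)
    -> return 3
    f(j=3) -> return 2  (same call as traced above)
  -> return 5
  f(j=4) -> return 3  (same call as traced above)
-> return 8

Final answer: 8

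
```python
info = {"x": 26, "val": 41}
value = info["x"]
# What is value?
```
Trace:
  info={'x': 26, 'val': 41}
  info={'x': 26, 'val': 41}, value=26

Final answer: 26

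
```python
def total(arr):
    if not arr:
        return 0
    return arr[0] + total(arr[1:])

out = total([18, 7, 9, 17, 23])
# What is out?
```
Call trace:
total(arr=[18, 7, 9, 17, 23])
  total(arr=[7, 9, 17, 23])
    total(arr=[9, 17, 23])
      total(arr=[17, 23])
        total(arr=[23])
          total(arr=[])
          -> return 0
        -> return 23
      -> return 40
    -> return 49
  -> return 56
-> return 74

Final answer: 74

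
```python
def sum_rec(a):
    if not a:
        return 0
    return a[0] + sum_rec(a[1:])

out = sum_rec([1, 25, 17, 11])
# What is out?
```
Call trace:
sum_rec(a=[1, 25, 17, 11])
  sum_rec(a=[25, 17, 11])
    sum_rec(a=[17, 11])
      sum_rec(a=[11])
        sum_rec(a=[])
        -> return 0
      -> return 11
    -> return 28
  -> return 53
-> return 54

Final answer: 54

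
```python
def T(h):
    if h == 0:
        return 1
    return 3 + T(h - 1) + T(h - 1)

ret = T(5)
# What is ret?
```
Call trace (a repeated sub-call is expanded the first time; later identical calls just restate its return value):
T(h=5)
  T(h=4)
    T(h=3)
      T(h=2)
        T(h=1)
          T(h=0)
          -> return 1
          T(h=0)
          -> return 1
        -> return 5
        T(h=1) -> return 5  (same call as traced above)
      -> return 13
      T(h=2) -> return 13  (same call as traced above)
    -> return 29
    T(h=3) -> return 29  (same call as traced above)
  -> return 61
  T(h=4) -> return 61  (same call as traced above)
-> return 125

Final answer: 125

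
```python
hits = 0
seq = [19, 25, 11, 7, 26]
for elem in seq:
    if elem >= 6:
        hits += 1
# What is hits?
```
Trace:
  hits=0
  hits=1, elem=19
  hits=2, elem=25
  hits=3, elem=11
  hits=4, elem=7
  hits=5, elem=26

Final answer: 5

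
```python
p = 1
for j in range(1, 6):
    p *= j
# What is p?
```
Trace:
  p=1
  p=1, j=1
  p=2, j=2
  p=6, j=3
  p=24, j=4
  p=120, j=5

Final answer: 120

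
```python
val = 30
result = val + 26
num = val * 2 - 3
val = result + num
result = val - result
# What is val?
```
Trace:
  val=30
  val=30, result=56
  val=30, result=56, num=57
  val=113, result=56, num=57
  val=113, result=57, num=57

Final answer: 113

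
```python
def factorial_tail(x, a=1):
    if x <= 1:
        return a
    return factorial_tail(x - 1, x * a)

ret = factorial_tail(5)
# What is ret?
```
Call trace:
factorial_tail(x=5, a=1)
  factorial_tail(x=4, a=5)
    factorial_tail(x=3, a=20)
      factorial_tail(x=2, a=60)
        factorial_tail(x=1, a=120)
        -> return 120
      -> return 120
    -> return 120
  -> return 120
-> return 120

Final answer: 120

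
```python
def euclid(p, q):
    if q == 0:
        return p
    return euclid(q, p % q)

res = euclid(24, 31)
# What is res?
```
Call trace:
euclid(p=24, q=31)
  euclid(p=31, q=24)
    euclid(p=24, q=7)
      euclid(p=7, q=3)
        euclid(p=3, q=1)
          euclid(p=1, q=0)
          -> return 1
        -> return 1
      -> return 1
    -> return 1
  -> return 1
-> return 1

Final answer: 1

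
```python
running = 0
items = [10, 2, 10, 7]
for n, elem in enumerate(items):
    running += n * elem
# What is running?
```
Trace:
  running=0
  running=0, n=0, elem=10
  running=2, n=1, elem=2
  running=22, n=2, elem=10
  running=43, n=3, elem=7

Final answer: 43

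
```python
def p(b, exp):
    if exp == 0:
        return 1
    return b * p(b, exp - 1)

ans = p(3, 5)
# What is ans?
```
Call trace:
p(b=3, exp=5)
  p(b=3, exp=4)
    p(b=3, exp=3)
      p(b=3, exp=2)
        p(b=3, exp=1)
          p(b=3, exp=0)
          -> return 1
        -> return 3
      -> return 9
    -> return 27
  -> return 81
-> return 243

Final answer: 243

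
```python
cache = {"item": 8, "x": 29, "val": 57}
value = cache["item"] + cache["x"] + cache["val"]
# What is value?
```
Trace:
  cache={'item': 8, 'x': 29, 'val': 57}
  cache={'item': 8, 'x': 29, 'val': 57}, value=94

Final answer: 94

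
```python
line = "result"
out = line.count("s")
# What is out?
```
Trace:
  line='result'
  line='result', out=1

Final answer: 1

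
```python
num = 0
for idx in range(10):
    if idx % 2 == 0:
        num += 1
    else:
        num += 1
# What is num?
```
Trace:
  num=0
  num=1, idx=0
  num=2, idx=1
  num=3, idx=2
  num=4, idx=3
  num=5, idx=4
  num=6, idx=5
  num=7, idx=6
  num=8, idx=7
  num=9, idx=8
  num=10, idx=9

Final answer: 10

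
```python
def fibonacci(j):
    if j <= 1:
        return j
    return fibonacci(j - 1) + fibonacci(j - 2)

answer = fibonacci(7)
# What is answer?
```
Call trace (a repeated sub-call is expanded the first time; later identical calls just restate its return value):
fibonacci(j=7)
  fibonacci(j=6)
    fibonacci(j=5)
      fibonacci(j=4)
        fibonacci(j=3)
          fibonacci(j=2)
            fibonacci(j=1)
            -> return 1
            fibonacci(j=0)
            -> return 0
          -> return 1
          fibonacci(j=1)
          -> return 1
        -> return 2
        fibonacci(j=2) -> return 1  (same call as traced above)
      -> return 3
      fibonacci(j=3) -> return 2  (same call as traced above)
    -> return 5
    fibonacci(j=4) -> return 3  (same call as traced above)
  -> return 8
  fibonacci(j=5) -> return 5  (same call as traced above)
-> return 13

Final answer: 13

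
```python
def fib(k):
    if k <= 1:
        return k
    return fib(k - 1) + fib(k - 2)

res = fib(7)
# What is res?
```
Call trace (a repeated sub-call is expanded the first time; later identical calls just restate its return value):
fib(k=7)
  fib(k=6)
    fib(k=5)
      fib(k=4)
        fib(k=3)
          fib(k=2)
            fib(k=1)
            -> return 1
            fib(k=0)
            -> return 0
          -> return 1
          fib(k=1)
          -> return 1
        -> return 2
        fib(k=2) -> return 1  (same call as traced above)
      -> return 3
      fib(k=3) -> return 2  (same call as traced above)
    -> return 5
    fib(k=4) -> return 3  (same call as traced above)
  -> return 8
  fib(k=5) -> return 5  (same call as traced above)
-> return 13

Final answer: 13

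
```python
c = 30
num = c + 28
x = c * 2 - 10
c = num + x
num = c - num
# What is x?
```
Trace:
  c=30
  c=30, num=58
  c=30, num=58, x=50
  c=108, num=58, x=50
  c=108, num=50, x=50

Final answer: 50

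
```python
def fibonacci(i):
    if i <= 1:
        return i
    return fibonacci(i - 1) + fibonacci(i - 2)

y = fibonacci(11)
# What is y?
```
Call trace (a repeated sub-call is expanded the first time; later identical calls just restate its return value):
fibonacci(i=11)
  fibonacci(i=10)
    fibonacci(i=9)
      fibonacci(i=8)
        fibonacci(i=7)
          fibonacci(i=6)
            fibonacci(i=5)
              fibonacci(i=4)
                fibonacci(i=3)
                  fibonacci(i=2)
                    fibonacci(i=1)
                    -> return 1
                    fibonacci(i=0)
                    -> return 0
                  -> return 1
                  fibonacci(i=1)
                  -> return 1
                -> return 2
                fibonacci(i=2) -> return 1  (same call as traced above)
              -> return 3
              fibonacci(i=3) -> return 2  (same call as traced above)
            -> return 5
            fibonacci(i=4) -> return 3  (same call as traced above)
          -> return 8
          fibonacci(i=5) -> return 5  (same call as traced above)
        -> return 13
        fibonacci(i=6) -> return 8  (same call as traced above)
      -> return 21
      fibonacci(i=7) -> return 13  (same call as traced above)
    -> return 34
    fibonacci(i=8) -> return 21  (same call as traced above)
  -> return 55
  fibonacci(i=9) -> return 34  (same call as traced above)
-> return 89

Final answer: 89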